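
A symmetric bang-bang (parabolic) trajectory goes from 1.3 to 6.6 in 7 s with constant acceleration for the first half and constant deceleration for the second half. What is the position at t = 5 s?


Symmetric rest-to-rest: each phase covers (pf-p0)/2 in time T/2. 0.5*a*(T/2)^2 = (pf-p0)/2 => a = 4*(pf-p0)/T^2
a = 4*(6.6-1.3)/7^2 = 0.4327
t = 5 is in the deceleration phase (t > T/2).
p = pf - 0.5*a*(T-t)^2 = 6.6 - 0.5*0.4327*2^2
= 5.7347


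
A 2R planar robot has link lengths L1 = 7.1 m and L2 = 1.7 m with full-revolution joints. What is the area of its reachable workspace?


r_max = L1 + L2 = 8.8 m
r_min = |L1 - L2| = 5.4 m
Area = pi*(r_max^2 - r_min^2)
= pi*(77.44 - 29.16)
= pi * 48.28
= 151.6761 m^2


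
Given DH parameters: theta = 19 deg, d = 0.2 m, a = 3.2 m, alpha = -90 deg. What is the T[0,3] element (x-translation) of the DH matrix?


T[0,3] = a * cos(theta)
= 3.2 * cos(19 deg)
= 3.2 * 0.9455
= 3.0257


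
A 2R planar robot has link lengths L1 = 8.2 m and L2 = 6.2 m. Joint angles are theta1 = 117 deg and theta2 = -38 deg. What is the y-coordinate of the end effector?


Convert angles to radians: theta1 = 2.042, theta2 = -0.6632
y = L1*sin(theta1) + L2*sin(theta1+theta2)
y = 7.3063 + 6.0861
y = 13.3923


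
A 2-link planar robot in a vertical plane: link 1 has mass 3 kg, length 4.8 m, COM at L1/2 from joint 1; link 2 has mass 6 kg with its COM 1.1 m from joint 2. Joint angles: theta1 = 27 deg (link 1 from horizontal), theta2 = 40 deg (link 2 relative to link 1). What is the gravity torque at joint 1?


Horizontal distance from joint 1 to link-1 COM:
  x_c1 = (L1/2)*cos(t1) = 2.4 * 0.891 = 2.1384 m
Horizontal distance from joint 1 to link-2 COM:
  x_c2 = L1*cos(t1) + Lc2*cos(t1+t2)
       = 4.8*0.891 + 1.1*0.3907 = 4.7066 m
tau1 = m1*g*x_c1 + m2*g*x_c2
     = 3*9.81*2.1384 + 6*9.81*4.7066
     = 62.9336 + 277.0326
     = 339.9661 Nm


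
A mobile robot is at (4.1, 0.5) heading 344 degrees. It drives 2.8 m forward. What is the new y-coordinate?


y_new = y0 + d*sin(theta)
= 0.5 + 2.8*sin(344)
= 0.5 + -0.7718
= -0.2718


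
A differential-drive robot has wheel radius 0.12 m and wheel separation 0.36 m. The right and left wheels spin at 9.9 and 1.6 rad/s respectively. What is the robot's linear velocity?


vR = r*wR = 0.12*9.9 = 1.188 m/s
vL = r*wL = 0.12*1.6 = 0.192 m/s
v = (vR+vL)/2 = 0.69 m/s
omega = (vR-vL)/L = 2.7667 rad/s
linear velocity = 0.69 m/s


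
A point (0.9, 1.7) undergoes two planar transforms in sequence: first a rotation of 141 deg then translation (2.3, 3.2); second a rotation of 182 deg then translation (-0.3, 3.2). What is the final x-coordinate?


After transform 1:
x1 = cos(141)*0.9 - sin(141)*1.7 + 2.3 = 0.5307
y1 = sin(141)*0.9 + cos(141)*1.7 + 3.2 = 2.4452
After transform 2:
x2 = cos(182)*0.5307 - sin(182)*2.4452 + -0.3
= -0.7451


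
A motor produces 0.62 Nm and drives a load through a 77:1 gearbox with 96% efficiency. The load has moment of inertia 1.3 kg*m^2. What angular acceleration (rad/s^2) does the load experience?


tau_out = tau_motor * N * eta
= 0.62 * 77 * 0.96 = 45.8304 Nm
alpha = tau_out / I = 45.8304 / 1.3
= 35.2542 rad/s^2


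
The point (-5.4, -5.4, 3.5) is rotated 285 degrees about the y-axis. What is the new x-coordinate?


Rotation about y-axis: x' = x*cos(theta) + z*sin(theta)
= -5.4 * 0.2588 + 3.5 * -0.9659
= -4.7784


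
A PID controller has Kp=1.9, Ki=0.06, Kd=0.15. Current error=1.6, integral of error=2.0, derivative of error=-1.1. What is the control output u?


u = Kp*e + Ki*int(e) + Kd*de/dt
= 1.9*1.6 + 0.06*2.0 + 0.15*(-1.1)
= 3.04 + 0.12 + -0.165
= 2.995


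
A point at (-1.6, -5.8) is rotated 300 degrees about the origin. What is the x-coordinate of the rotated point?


x' = x*cos(theta) - y*sin(theta)
cos(300 deg) = 0.5, sin(300 deg) = -0.866
x' = -1.6 * 0.5 - -5.8 * -0.866
= -0.8 - 5.0229
= -5.8229


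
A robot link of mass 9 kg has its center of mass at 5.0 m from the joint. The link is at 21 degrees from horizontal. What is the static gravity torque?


tau = m*g*L*cos(angle)
= 9 * 9.81 * 5.0 * cos(21 deg)
= 9 * 9.81 * 5.0 * 0.9336
= 412.1291 Nm


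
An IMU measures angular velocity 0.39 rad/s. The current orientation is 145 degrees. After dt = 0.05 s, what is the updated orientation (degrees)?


delta_theta = w * dt = 0.39 * 0.05 = 0.0195 rad
= 1.1173 deg
theta_new = 145 + 1.1173 = 146.1173 deg


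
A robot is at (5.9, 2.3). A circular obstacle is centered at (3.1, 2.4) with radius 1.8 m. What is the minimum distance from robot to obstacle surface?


center_dist = sqrt((5.9-3.1)^2 + (2.3-2.4)^2)
= sqrt(7.84 + 0.01)
= 2.8018
min_dist = center_dist - radius = 2.8018 - 1.8 = 1.0018 m


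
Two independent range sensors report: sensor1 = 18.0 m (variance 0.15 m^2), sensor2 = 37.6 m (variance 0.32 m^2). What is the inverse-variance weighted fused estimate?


w1 = (1/var1) / (1/var1 + 1/var2)
   = 6.6667 / (6.6667 + 3.125) = 0.6809
w2 = 1 - w1 = 0.3191
fused = w1*s1 + w2*s2 = 12.2553 + 12.0
= 24.2553 m


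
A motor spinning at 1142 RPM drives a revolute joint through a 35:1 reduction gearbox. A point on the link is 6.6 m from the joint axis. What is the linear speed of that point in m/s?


omega_motor = 1142 * 2*pi/60 = 119.59 rad/s
omega_joint = omega_motor / 35 = 3.4169 rad/s
v = omega_joint * r = 3.4169 * 6.6
= 22.5512 m/s


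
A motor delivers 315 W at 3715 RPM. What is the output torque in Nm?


omega = 3715 * 2*pi/60 = 389.0339 rad/s
tau = P / omega = 315 / 389.0339
= 0.8097 Nm


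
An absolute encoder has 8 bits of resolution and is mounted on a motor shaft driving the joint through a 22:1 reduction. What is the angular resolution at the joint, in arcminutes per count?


counts = 2^8 = 256
effective counts at joint = 256 * 22 = 5632
resolution = 360*60 / 5632
= 3.8352 arcmin/count


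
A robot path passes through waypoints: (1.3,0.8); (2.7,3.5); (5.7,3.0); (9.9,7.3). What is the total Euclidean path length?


Segment lengths:
  seg1 = sqrt((1.4)^2 + (2.7)^2) = 3.0414
  seg2 = sqrt((3.0)^2 + (-0.5)^2) = 3.0414
  seg3 = sqrt((4.2)^2 + (4.3)^2) = 6.0108
Total = 12.0936


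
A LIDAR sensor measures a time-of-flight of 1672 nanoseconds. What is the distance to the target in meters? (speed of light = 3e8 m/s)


tof = 1672 ns = 1.672e-06 s
dist = c * tof / 2
= 3e8 * 1.672e-06 / 2
= 250.8 m


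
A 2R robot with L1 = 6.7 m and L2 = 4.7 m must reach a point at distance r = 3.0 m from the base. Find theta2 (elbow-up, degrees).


cos(theta2) = (r^2 - L1^2 - L2^2) / (2*L1*L2)
cos(theta2) = (9.0 - 44.89 - 22.09) / 62.98
cos(theta2) = -0.92061
theta2 = 157.0154 degrees


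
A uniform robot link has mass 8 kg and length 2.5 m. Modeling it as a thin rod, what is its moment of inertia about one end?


I = (1/3) * m * L^2
= (1/3) * 8 * 2.5^2
= 0.333333 * 8 * 6.25
= 16.6667 kg*m^2


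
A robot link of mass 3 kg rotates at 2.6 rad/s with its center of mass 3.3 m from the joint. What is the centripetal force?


F = m * omega^2 * r
= 3 * 2.6^2 * 3.3
= 3 * 6.76 * 3.3
= 66.924 N


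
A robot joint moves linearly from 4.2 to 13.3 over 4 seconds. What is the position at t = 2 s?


s = t/T = 2/4 = 0.5
p(t) = p0 + (pf-p0)*s
= 4.2 + (13.3 - 4.2) * 0.5
= 8.75


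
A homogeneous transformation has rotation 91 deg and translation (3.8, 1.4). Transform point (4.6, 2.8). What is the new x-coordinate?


x' = cos(theta)*px - sin(theta)*py + tx
= -0.0175*4.6 - 0.9998*2.8 + 3.8
= 0.9201


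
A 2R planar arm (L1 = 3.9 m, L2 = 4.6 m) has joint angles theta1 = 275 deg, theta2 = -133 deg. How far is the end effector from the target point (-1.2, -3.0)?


End effector via forward kinematics:
x = L1*cos(t1) + L2*cos(t1+t2) = -3.2849
y = L1*sin(t1) + L2*sin(t1+t2) = -1.0531
Distance to target:
d = sqrt((-1.2 - -3.2849)^2 + (-3.0 - -1.0531)^2)
= sqrt(4.347 + 3.7904)
= 2.8526 m


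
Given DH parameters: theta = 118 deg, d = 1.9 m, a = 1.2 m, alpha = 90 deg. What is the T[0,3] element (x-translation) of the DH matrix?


T[0,3] = a * cos(theta)
= 1.2 * cos(118 deg)
= 1.2 * -0.4695
= -0.5634


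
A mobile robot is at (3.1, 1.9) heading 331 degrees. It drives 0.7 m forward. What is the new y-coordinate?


y_new = y0 + d*sin(theta)
= 1.9 + 0.7*sin(331)
= 1.9 + -0.3394
= 1.5606


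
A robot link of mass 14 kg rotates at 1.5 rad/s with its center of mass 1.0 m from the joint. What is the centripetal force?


F = m * omega^2 * r
= 14 * 1.5^2 * 1.0
= 14 * 2.25 * 1.0
= 31.5 N


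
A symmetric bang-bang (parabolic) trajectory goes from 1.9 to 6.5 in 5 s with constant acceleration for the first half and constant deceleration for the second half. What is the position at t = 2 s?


Symmetric rest-to-rest: each phase covers (pf-p0)/2 in time T/2. 0.5*a*(T/2)^2 = (pf-p0)/2 => a = 4*(pf-p0)/T^2
a = 4*(6.5-1.9)/5^2 = 0.736
t = 2 is in the acceleration phase (t <= T/2).
p = p0 + 0.5*a*t^2 = 1.9 + 0.5*0.736*2^2
= 3.372


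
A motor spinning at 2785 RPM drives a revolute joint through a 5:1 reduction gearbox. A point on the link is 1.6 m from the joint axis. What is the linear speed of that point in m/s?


omega_motor = 2785 * 2*pi/60 = 291.6445 rad/s
omega_joint = omega_motor / 5 = 58.3289 rad/s
v = omega_joint * r = 58.3289 * 1.6
= 93.3262 m/s


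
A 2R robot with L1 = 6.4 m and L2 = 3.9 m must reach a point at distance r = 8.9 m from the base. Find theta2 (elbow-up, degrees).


cos(theta2) = (r^2 - L1^2 - L2^2) / (2*L1*L2)
cos(theta2) = (79.21 - 40.96 - 15.21) / 49.92
cos(theta2) = 0.461538
theta2 = 62.5136 degrees


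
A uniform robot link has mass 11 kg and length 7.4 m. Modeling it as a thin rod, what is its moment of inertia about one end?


I = (1/3) * m * L^2
= (1/3) * 11 * 7.4^2
= 0.333333 * 11 * 54.76
= 200.7867 kg*m^2


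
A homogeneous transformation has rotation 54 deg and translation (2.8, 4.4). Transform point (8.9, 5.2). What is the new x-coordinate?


x' = cos(theta)*px - sin(theta)*py + tx
= 0.5878*8.9 - 0.809*5.2 + 2.8
= 3.8244


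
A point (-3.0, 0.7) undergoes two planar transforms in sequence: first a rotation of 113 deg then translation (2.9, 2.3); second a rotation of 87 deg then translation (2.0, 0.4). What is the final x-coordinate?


After transform 1:
x1 = cos(113)*-3.0 - sin(113)*0.7 + 2.9 = 3.4278
y1 = sin(113)*-3.0 + cos(113)*0.7 + 2.3 = -0.735
After transform 2:
x2 = cos(87)*3.4278 - sin(87)*-0.735 + 2.0
= 2.9134


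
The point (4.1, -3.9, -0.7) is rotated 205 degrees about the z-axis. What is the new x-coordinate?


Rotation about z-axis: x' = x*cos(theta) - y*sin(theta)
= 4.1 * -0.9063 - -3.9 * -0.4226
= -5.3641


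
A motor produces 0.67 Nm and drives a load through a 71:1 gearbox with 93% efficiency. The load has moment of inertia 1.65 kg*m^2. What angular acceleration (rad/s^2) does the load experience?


tau_out = tau_motor * N * eta
= 0.67 * 71 * 0.93 = 44.2401 Nm
alpha = tau_out / I = 44.2401 / 1.65
= 26.8122 rad/s^2


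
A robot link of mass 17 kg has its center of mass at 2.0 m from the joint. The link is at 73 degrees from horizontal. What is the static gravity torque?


tau = m*g*L*cos(angle)
= 17 * 9.81 * 2.0 * cos(73 deg)
= 17 * 9.81 * 2.0 * 0.2924
= 97.5177 Nm


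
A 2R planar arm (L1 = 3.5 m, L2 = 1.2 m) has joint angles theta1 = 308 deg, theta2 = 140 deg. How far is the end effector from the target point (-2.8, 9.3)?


End effector via forward kinematics:
x = L1*cos(t1) + L2*cos(t1+t2) = 2.1967
y = L1*sin(t1) + L2*sin(t1+t2) = -1.5588
Distance to target:
d = sqrt((-2.8 - 2.1967)^2 + (9.3 - -1.5588)^2)
= sqrt(24.967 + 117.9129)
= 11.9532 m


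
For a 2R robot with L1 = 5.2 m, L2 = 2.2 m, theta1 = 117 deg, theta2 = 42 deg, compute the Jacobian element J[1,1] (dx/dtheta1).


J[1,1] = -L1*sin(t1) - L2*sin(t1+t2)
= -5.2*sin(117) - 2.2*sin(159)
= -5.4216


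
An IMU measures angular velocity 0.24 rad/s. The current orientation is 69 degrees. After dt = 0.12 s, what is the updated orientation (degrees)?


delta_theta = w * dt = 0.24 * 0.12 = 0.0288 rad
= 1.6501 deg
theta_new = 69 + 1.6501 = 70.6501 deg


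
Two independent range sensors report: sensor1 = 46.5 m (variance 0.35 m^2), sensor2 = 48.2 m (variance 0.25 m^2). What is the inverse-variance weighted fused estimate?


w1 = (1/var1) / (1/var1 + 1/var2)
   = 2.8571 / (2.8571 + 4.0) = 0.4167
w2 = 1 - w1 = 0.5833
fused = w1*s1 + w2*s2 = 19.375 + 28.1167
= 47.4917 m


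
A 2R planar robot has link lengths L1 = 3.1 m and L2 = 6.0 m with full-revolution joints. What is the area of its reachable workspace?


r_max = L1 + L2 = 9.1 m
r_min = |L1 - L2| = 2.9 m
Area = pi*(r_max^2 - r_min^2)
= pi*(82.81 - 8.41)
= pi * 74.4
= 233.7345 m^2


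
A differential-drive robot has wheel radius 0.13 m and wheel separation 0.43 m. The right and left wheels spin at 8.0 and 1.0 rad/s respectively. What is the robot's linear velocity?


vR = r*wR = 0.13*8.0 = 1.04 m/s
vL = r*wL = 0.13*1.0 = 0.13 m/s
v = (vR+vL)/2 = 0.585 m/s
omega = (vR-vL)/L = 2.1163 rad/s
linear velocity = 0.585 m/s


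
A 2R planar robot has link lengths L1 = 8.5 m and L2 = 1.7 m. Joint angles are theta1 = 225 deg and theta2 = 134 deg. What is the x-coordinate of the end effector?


Convert angles to radians: theta1 = 3.927, theta2 = 2.3387
x = L1*cos(theta1) + L2*cos(theta1+theta2)
x = -6.0104 + 1.6997
x = -4.3107


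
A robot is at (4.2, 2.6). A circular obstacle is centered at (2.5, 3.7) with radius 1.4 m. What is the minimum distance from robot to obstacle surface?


center_dist = sqrt((4.2-2.5)^2 + (2.6-3.7)^2)
= sqrt(2.89 + 1.21)
= 2.0248
min_dist = center_dist - radius = 2.0248 - 1.4 = 0.6248 m


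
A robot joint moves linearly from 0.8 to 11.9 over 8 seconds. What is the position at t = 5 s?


s = t/T = 5/8 = 0.625
p(t) = p0 + (pf-p0)*s
= 0.8 + (11.9 - 0.8) * 0.625
= 7.7375


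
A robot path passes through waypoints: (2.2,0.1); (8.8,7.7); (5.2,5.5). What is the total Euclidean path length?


Segment lengths:
  seg1 = sqrt((6.6)^2 + (7.6)^2) = 10.0658
  seg2 = sqrt((-3.6)^2 + (-2.2)^2) = 4.219
Total = 14.2848


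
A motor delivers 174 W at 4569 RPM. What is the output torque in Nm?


omega = 4569 * 2*pi/60 = 478.4646 rad/s
tau = P / omega = 174 / 478.4646
= 0.3637 Nm


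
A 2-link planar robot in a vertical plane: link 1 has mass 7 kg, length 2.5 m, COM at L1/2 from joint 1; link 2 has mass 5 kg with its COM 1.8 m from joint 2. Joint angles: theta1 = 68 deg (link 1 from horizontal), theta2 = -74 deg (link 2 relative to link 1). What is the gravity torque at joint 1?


Horizontal distance from joint 1 to link-1 COM:
  x_c1 = (L1/2)*cos(t1) = 1.25 * 0.3746 = 0.4683 m
Horizontal distance from joint 1 to link-2 COM:
  x_c2 = L1*cos(t1) + Lc2*cos(t1+t2)
       = 2.5*0.3746 + 1.8*0.9945 = 2.7267 m
tau1 = m1*g*x_c1 + m2*g*x_c2
     = 7*9.81*0.4683 + 5*9.81*2.7267
     = 32.1553 + 133.7425
     = 165.8978 Nm


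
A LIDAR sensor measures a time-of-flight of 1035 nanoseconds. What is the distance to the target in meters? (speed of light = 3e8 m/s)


tof = 1035 ns = 1.035e-06 s
dist = c * tof / 2
= 3e8 * 1.035e-06 / 2
= 155.25 m


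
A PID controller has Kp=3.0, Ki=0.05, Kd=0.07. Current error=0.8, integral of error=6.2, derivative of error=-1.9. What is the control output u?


u = Kp*e + Ki*int(e) + Kd*de/dt
= 3.0*0.8 + 0.05*6.2 + 0.07*(-1.9)
= 2.4 + 0.31 + -0.133
= 2.577


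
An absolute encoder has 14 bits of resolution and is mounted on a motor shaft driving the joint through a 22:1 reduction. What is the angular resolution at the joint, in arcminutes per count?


counts = 2^14 = 16384
effective counts at joint = 16384 * 22 = 360448
resolution = 360*60 / 360448
= 0.0599 arcmin/count


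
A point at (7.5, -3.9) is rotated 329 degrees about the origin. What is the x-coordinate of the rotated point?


x' = x*cos(theta) - y*sin(theta)
cos(329 deg) = 0.8572, sin(329 deg) = -0.515
x' = 7.5 * 0.8572 - -3.9 * -0.515
= 6.4288 - 2.0086
= 4.4201


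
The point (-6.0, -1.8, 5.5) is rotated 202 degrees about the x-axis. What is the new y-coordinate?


Rotation about x-axis: y' = y*cos(theta) - z*sin(theta)
= -1.8 * -0.9272 - 5.5 * -0.3746
= 3.7293


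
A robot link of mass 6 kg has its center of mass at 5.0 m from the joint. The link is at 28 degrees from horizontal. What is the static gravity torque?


tau = m*g*L*cos(angle)
= 6 * 9.81 * 5.0 * cos(28 deg)
= 6 * 9.81 * 5.0 * 0.8829
= 259.8515 Nm


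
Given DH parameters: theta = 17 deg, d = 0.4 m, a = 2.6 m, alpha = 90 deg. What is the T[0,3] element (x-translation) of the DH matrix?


T[0,3] = a * cos(theta)
= 2.6 * cos(17 deg)
= 2.6 * 0.9563
= 2.4864


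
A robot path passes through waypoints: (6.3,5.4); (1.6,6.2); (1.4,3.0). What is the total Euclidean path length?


Segment lengths:
  seg1 = sqrt((-4.7)^2 + (0.8)^2) = 4.7676
  seg2 = sqrt((-0.2)^2 + (-3.2)^2) = 3.2062
Total = 7.9738


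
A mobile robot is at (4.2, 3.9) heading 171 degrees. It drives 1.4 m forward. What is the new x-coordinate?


x_new = x0 + d*cos(theta)
= 4.2 + 1.4*cos(171)
= 4.2 + -1.3828
= 2.8172


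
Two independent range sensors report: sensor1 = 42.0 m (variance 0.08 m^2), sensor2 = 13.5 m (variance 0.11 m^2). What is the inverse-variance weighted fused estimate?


w1 = (1/var1) / (1/var1 + 1/var2)
   = 12.5 / (12.5 + 9.0909) = 0.5789
w2 = 1 - w1 = 0.4211
fused = w1*s1 + w2*s2 = 24.3158 + 5.6842
= 30.0 m


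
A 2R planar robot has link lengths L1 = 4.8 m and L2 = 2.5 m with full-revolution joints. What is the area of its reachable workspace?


r_max = L1 + L2 = 7.3 m
r_min = |L1 - L2| = 2.3 m
Area = pi*(r_max^2 - r_min^2)
= pi*(53.29 - 5.29)
= pi * 48.0
= 150.7964 m^2


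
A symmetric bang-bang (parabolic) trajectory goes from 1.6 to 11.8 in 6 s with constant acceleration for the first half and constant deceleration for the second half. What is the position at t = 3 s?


Symmetric rest-to-rest: each phase covers (pf-p0)/2 in time T/2. 0.5*a*(T/2)^2 = (pf-p0)/2 => a = 4*(pf-p0)/T^2
a = 4*(11.8-1.6)/6^2 = 1.1333
t = 3 is in the acceleration phase (t <= T/2).
p = p0 + 0.5*a*t^2 = 1.6 + 0.5*1.1333*3^2
= 6.7


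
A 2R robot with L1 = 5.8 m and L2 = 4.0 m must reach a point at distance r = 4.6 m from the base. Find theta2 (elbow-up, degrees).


cos(theta2) = (r^2 - L1^2 - L2^2) / (2*L1*L2)
cos(theta2) = (21.16 - 33.64 - 16.0) / 46.4
cos(theta2) = -0.613793
theta2 = 127.8643 degrees


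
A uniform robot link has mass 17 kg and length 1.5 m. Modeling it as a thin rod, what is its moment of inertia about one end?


I = (1/3) * m * L^2
= (1/3) * 17 * 1.5^2
= 0.333333 * 17 * 2.25
= 12.75 kg*m^2


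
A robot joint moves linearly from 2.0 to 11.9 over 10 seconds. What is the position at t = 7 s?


s = t/T = 7/10 = 0.7
p(t) = p0 + (pf-p0)*s
= 2.0 + (11.9 - 2.0) * 0.7
= 8.93


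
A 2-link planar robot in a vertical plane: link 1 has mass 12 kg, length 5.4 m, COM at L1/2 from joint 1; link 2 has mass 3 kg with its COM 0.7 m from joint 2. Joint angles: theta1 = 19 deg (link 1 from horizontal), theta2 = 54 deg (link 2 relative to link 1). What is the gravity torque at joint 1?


Horizontal distance from joint 1 to link-1 COM:
  x_c1 = (L1/2)*cos(t1) = 2.7 * 0.9455 = 2.5529 m
Horizontal distance from joint 1 to link-2 COM:
  x_c2 = L1*cos(t1) + Lc2*cos(t1+t2)
       = 5.4*0.9455 + 0.7*0.2924 = 5.3105 m
tau1 = m1*g*x_c1 + m2*g*x_c2
     = 12*9.81*2.5529 + 3*9.81*5.3105
     = 300.5274 + 156.2869
     = 456.8143 Nm


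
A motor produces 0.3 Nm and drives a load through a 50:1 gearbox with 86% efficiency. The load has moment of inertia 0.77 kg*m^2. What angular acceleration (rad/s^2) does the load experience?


tau_out = tau_motor * N * eta
= 0.3 * 50 * 0.86 = 12.9 Nm
alpha = tau_out / I = 12.9 / 0.77
= 16.7532 rad/s^2


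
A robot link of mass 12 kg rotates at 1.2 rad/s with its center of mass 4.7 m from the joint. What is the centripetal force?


F = m * omega^2 * r
= 12 * 1.2^2 * 4.7
= 12 * 1.44 * 4.7
= 81.216 N


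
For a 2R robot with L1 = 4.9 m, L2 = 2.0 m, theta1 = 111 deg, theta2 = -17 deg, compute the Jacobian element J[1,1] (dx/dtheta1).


J[1,1] = -L1*sin(t1) - L2*sin(t1+t2)
= -4.9*sin(111) - 2.0*sin(94)
= -6.5697


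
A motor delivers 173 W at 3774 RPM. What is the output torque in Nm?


omega = 3774 * 2*pi/60 = 395.2124 rad/s
tau = P / omega = 173 / 395.2124
= 0.4377 Nm


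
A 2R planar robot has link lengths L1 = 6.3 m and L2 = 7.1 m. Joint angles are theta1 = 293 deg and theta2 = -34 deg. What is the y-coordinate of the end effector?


Convert angles to radians: theta1 = 5.1138, theta2 = -0.5934
y = L1*sin(theta1) + L2*sin(theta1+theta2)
y = -5.7992 + -6.9696
y = -12.7687


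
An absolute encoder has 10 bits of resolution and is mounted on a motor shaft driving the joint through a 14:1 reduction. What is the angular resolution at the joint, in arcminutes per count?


counts = 2^10 = 1024
effective counts at joint = 1024 * 14 = 14336
resolution = 360*60 / 14336
= 1.5067 arcmin/count


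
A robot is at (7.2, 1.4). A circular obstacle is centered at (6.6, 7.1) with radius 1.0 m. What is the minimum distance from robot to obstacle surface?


center_dist = sqrt((7.2-6.6)^2 + (1.4-7.1)^2)
= sqrt(0.36 + 32.49)
= 5.7315
min_dist = center_dist - radius = 5.7315 - 1.0 = 4.7315 m


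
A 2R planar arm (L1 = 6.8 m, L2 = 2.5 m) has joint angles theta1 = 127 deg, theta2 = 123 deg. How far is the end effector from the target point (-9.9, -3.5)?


End effector via forward kinematics:
x = L1*cos(t1) + L2*cos(t1+t2) = -4.9474
y = L1*sin(t1) + L2*sin(t1+t2) = 3.0815
Distance to target:
d = sqrt((-9.9 - -4.9474)^2 + (-3.5 - 3.0815)^2)
= sqrt(24.5283 + 43.316)
= 8.2368 m


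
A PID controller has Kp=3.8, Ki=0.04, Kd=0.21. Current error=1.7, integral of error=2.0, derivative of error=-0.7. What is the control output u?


u = Kp*e + Ki*int(e) + Kd*de/dt
= 3.8*1.7 + 0.04*2.0 + 0.21*(-0.7)
= 6.46 + 0.08 + -0.147
= 6.393


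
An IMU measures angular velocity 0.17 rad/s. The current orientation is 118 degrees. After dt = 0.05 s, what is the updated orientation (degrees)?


delta_theta = w * dt = 0.17 * 0.05 = 0.0085 rad
= 0.487 deg
theta_new = 118 + 0.487 = 118.487 deg


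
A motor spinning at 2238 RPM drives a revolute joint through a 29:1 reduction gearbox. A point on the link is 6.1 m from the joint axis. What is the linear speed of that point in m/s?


omega_motor = 2238 * 2*pi/60 = 234.3628 rad/s
omega_joint = omega_motor / 29 = 8.0815 rad/s
v = omega_joint * r = 8.0815 * 6.1
= 49.297 m/s


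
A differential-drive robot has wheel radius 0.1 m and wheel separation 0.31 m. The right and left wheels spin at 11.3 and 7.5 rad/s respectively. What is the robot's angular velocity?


vR = r*wR = 0.1*11.3 = 1.13 m/s
vL = r*wL = 0.1*7.5 = 0.75 m/s
v = (vR+vL)/2 = 0.94 m/s
omega = (vR-vL)/L = 1.2258 rad/s
angular velocity = 1.2258 rad/s


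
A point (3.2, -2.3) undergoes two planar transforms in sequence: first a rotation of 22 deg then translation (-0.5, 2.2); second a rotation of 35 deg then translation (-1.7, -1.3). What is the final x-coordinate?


After transform 1:
x1 = cos(22)*3.2 - sin(22)*-2.3 + -0.5 = 3.3286
y1 = sin(22)*3.2 + cos(22)*-2.3 + 2.2 = 1.2662
After transform 2:
x2 = cos(35)*3.3286 - sin(35)*1.2662 + -1.7
= 0.3003


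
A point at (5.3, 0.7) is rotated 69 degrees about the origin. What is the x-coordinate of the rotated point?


x' = x*cos(theta) - y*sin(theta)
cos(69 deg) = 0.3584, sin(69 deg) = 0.9336
x' = 5.3 * 0.3584 - 0.7 * 0.9336
= 1.8994 - 0.6535
= 1.2458


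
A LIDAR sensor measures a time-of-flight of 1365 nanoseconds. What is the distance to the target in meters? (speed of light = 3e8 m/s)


tof = 1365 ns = 1.365e-06 s
dist = c * tof / 2
= 3e8 * 1.365e-06 / 2
= 204.75 m


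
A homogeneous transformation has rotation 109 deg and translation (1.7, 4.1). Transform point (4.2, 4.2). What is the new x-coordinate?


x' = cos(theta)*px - sin(theta)*py + tx
= -0.3256*4.2 - 0.9455*4.2 + 1.7
= -3.6386


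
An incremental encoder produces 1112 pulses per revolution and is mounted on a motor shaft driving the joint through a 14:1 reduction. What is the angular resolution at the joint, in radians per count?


counts per rev = 1112
effective counts at joint = 1112 * 14 = 15568
resolution = 2*pi / 15568
= 4.0360e-04 rad/count


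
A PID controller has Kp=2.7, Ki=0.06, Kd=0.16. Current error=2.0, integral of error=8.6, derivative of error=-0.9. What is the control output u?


u = Kp*e + Ki*int(e) + Kd*de/dt
= 2.7*2.0 + 0.06*8.6 + 0.16*(-0.9)
= 5.4 + 0.516 + -0.144
= 5.772


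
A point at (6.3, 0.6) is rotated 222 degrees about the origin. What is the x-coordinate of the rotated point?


x' = x*cos(theta) - y*sin(theta)
cos(222 deg) = -0.7431, sin(222 deg) = -0.6691
x' = 6.3 * -0.7431 - 0.6 * -0.6691
= -4.6818 - -0.4015
= -4.2803


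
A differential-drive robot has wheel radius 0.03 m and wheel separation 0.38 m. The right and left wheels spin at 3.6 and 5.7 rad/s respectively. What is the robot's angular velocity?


vR = r*wR = 0.03*3.6 = 0.108 m/s
vL = r*wL = 0.03*5.7 = 0.171 m/s
v = (vR+vL)/2 = 0.1395 m/s
omega = (vR-vL)/L = -0.1658 rad/s
angular velocity = -0.1658 rad/s


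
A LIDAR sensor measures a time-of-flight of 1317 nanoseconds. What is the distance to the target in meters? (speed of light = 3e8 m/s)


tof = 1317 ns = 1.317e-06 s
dist = c * tof / 2
= 3e8 * 1.317e-06 / 2
= 197.55 m


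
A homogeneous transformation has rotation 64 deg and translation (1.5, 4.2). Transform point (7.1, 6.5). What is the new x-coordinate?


x' = cos(theta)*px - sin(theta)*py + tx
= 0.4384*7.1 - 0.8988*6.5 + 1.5
= -1.2297


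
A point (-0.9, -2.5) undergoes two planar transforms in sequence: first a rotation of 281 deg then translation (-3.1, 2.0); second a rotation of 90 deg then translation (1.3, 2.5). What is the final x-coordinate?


After transform 1:
x1 = cos(281)*-0.9 - sin(281)*-2.5 + -3.1 = -5.7258
y1 = sin(281)*-0.9 + cos(281)*-2.5 + 2.0 = 2.4064
After transform 2:
x2 = cos(90)*-5.7258 - sin(90)*2.4064 + 1.3
= -1.1064


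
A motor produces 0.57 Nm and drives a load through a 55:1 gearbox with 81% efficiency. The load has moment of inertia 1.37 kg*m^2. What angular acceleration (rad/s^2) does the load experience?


tau_out = tau_motor * N * eta
= 0.57 * 55 * 0.81 = 25.3935 Nm
alpha = tau_out / I = 25.3935 / 1.37
= 18.5354 rad/s^2


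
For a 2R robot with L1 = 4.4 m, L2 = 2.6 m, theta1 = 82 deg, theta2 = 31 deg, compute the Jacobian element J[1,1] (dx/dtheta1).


J[1,1] = -L1*sin(t1) - L2*sin(t1+t2)
= -4.4*sin(82) - 2.6*sin(113)
= -6.7505


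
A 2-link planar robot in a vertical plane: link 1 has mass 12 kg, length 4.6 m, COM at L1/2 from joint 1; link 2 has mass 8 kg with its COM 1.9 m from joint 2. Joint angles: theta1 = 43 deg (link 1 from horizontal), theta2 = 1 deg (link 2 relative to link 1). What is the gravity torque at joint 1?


Horizontal distance from joint 1 to link-1 COM:
  x_c1 = (L1/2)*cos(t1) = 2.3 * 0.7314 = 1.6821 m
Horizontal distance from joint 1 to link-2 COM:
  x_c2 = L1*cos(t1) + Lc2*cos(t1+t2)
       = 4.6*0.7314 + 1.9*0.7193 = 4.731 m
tau1 = m1*g*x_c1 + m2*g*x_c2
     = 12*9.81*1.6821 + 8*9.81*4.731
     = 198.0184 + 371.2867
     = 569.3051 Nm


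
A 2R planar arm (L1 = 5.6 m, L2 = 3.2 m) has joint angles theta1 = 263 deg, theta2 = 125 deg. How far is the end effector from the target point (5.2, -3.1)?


End effector via forward kinematics:
x = L1*cos(t1) + L2*cos(t1+t2) = 2.143
y = L1*sin(t1) + L2*sin(t1+t2) = -4.0559
Distance to target:
d = sqrt((5.2 - 2.143)^2 + (-3.1 - -4.0559)^2)
= sqrt(9.3455 + 0.9138)
= 3.203 m


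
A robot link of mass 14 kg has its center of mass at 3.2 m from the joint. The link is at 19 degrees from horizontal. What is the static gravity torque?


tau = m*g*L*cos(angle)
= 14 * 9.81 * 3.2 * cos(19 deg)
= 14 * 9.81 * 3.2 * 0.9455
= 415.5441 Nm


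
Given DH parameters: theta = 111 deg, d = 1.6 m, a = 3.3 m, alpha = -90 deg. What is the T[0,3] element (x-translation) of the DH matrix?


T[0,3] = a * cos(theta)
= 3.3 * cos(111 deg)
= 3.3 * -0.3584
= -1.1826


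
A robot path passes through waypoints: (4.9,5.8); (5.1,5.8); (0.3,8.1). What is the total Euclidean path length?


Segment lengths:
  seg1 = sqrt((0.2)^2 + (0.0)^2) = 0.2
  seg2 = sqrt((-4.8)^2 + (2.3)^2) = 5.3226
Total = 5.5226


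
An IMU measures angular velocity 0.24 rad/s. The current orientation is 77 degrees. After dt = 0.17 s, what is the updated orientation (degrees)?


delta_theta = w * dt = 0.24 * 0.17 = 0.0408 rad
= 2.3377 deg
theta_new = 77 + 2.3377 = 79.3377 deg


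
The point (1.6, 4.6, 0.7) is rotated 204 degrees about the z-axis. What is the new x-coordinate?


Rotation about z-axis: x' = x*cos(theta) - y*sin(theta)
= 1.6 * -0.9135 - 4.6 * -0.4067
= 0.4093


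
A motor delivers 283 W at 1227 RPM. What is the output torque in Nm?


omega = 1227 * 2*pi/60 = 128.4911 rad/s
tau = P / omega = 283 / 128.4911
= 2.2025 Nm


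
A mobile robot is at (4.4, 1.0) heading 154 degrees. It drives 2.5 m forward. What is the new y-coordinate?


y_new = y0 + d*sin(theta)
= 1.0 + 2.5*sin(154)
= 1.0 + 1.0959
= 2.0959


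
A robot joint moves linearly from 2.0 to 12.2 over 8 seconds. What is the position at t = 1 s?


s = t/T = 1/8 = 0.125
p(t) = p0 + (pf-p0)*s
= 2.0 + (12.2 - 2.0) * 0.125
= 3.275


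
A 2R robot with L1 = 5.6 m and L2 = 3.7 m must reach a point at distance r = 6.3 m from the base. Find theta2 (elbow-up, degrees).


cos(theta2) = (r^2 - L1^2 - L2^2) / (2*L1*L2)
cos(theta2) = (39.69 - 31.36 - 13.69) / 41.44
cos(theta2) = -0.129344
theta2 = 97.4317 degrees


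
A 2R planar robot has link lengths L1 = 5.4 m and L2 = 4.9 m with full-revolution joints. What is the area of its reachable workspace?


r_max = L1 + L2 = 10.3 m
r_min = |L1 - L2| = 0.5 m
Area = pi*(r_max^2 - r_min^2)
= pi*(106.09 - 0.25)
= pi * 105.84
= 332.5062 m^2


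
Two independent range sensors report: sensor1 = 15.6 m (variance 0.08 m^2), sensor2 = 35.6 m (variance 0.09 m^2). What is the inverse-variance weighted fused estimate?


w1 = (1/var1) / (1/var1 + 1/var2)
   = 12.5 / (12.5 + 11.1111) = 0.5294
w2 = 1 - w1 = 0.4706
fused = w1*s1 + w2*s2 = 8.2588 + 16.7529
= 25.0118 m


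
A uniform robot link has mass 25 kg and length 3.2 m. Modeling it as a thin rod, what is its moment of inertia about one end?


I = (1/3) * m * L^2
= (1/3) * 25 * 3.2^2
= 0.333333 * 25 * 10.24
= 85.3333 kg*m^2


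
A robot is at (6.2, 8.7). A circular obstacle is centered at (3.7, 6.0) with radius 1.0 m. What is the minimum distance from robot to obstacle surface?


center_dist = sqrt((6.2-3.7)^2 + (8.7-6.0)^2)
= sqrt(6.25 + 7.29)
= 3.6797
min_dist = center_dist - radius = 3.6797 - 1.0 = 2.6797 m


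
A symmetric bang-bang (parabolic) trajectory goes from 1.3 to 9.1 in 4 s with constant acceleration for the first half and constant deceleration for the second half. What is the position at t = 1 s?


Symmetric rest-to-rest: each phase covers (pf-p0)/2 in time T/2. 0.5*a*(T/2)^2 = (pf-p0)/2 => a = 4*(pf-p0)/T^2
a = 4*(9.1-1.3)/4^2 = 1.95
t = 1 is in the acceleration phase (t <= T/2).
p = p0 + 0.5*a*t^2 = 1.3 + 0.5*1.95*1^2
= 2.275


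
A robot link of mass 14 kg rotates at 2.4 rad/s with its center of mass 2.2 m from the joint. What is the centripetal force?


F = m * omega^2 * r
= 14 * 2.4^2 * 2.2
= 14 * 5.76 * 2.2
= 177.408 N


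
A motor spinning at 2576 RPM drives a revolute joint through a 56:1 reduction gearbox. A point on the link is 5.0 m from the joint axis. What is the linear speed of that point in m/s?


omega_motor = 2576 * 2*pi/60 = 269.7581 rad/s
omega_joint = omega_motor / 56 = 4.8171 rad/s
v = omega_joint * r = 4.8171 * 5.0
= 24.0855 m/s


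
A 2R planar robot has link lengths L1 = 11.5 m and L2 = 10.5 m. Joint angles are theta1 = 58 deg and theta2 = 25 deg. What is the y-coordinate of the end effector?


Convert angles to radians: theta1 = 1.0123, theta2 = 0.4363
y = L1*sin(theta1) + L2*sin(theta1+theta2)
y = 9.7526 + 10.4217
y = 20.1743


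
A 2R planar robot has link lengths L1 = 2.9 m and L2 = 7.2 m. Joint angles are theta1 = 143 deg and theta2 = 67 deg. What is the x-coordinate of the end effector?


Convert angles to radians: theta1 = 2.4958, theta2 = 1.1694
x = L1*cos(theta1) + L2*cos(theta1+theta2)
x = -2.316 + -6.2354
x = -8.5514


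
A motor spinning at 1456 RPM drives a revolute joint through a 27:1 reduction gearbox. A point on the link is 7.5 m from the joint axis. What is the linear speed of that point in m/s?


omega_motor = 1456 * 2*pi/60 = 152.472 rad/s
omega_joint = omega_motor / 27 = 5.6471 rad/s
v = omega_joint * r = 5.6471 * 7.5
= 42.3533 m/s


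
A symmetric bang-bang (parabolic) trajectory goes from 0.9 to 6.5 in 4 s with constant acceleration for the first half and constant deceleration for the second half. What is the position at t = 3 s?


Symmetric rest-to-rest: each phase covers (pf-p0)/2 in time T/2. 0.5*a*(T/2)^2 = (pf-p0)/2 => a = 4*(pf-p0)/T^2
a = 4*(6.5-0.9)/4^2 = 1.4
t = 3 is in the deceleration phase (t > T/2).
p = pf - 0.5*a*(T-t)^2 = 6.5 - 0.5*1.4*1^2
= 5.8


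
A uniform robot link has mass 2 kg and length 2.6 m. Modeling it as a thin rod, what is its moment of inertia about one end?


I = (1/3) * m * L^2
= (1/3) * 2 * 2.6^2
= 0.333333 * 2 * 6.76
= 4.5067 kg*m^2


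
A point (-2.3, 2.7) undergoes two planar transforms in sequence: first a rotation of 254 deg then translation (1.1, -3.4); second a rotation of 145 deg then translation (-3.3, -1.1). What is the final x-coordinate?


After transform 1:
x1 = cos(254)*-2.3 - sin(254)*2.7 + 1.1 = 4.3294
y1 = sin(254)*-2.3 + cos(254)*2.7 + -3.4 = -1.9333
After transform 2:
x2 = cos(145)*4.3294 - sin(145)*-1.9333 + -3.3
= -5.7375


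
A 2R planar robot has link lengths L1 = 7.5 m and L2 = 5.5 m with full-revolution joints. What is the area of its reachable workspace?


r_max = L1 + L2 = 13.0 m
r_min = |L1 - L2| = 2.0 m
Area = pi*(r_max^2 - r_min^2)
= pi*(169.0 - 4.0)
= pi * 165.0
= 518.3628 m^2


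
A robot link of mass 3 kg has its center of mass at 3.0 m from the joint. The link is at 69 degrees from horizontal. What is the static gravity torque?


tau = m*g*L*cos(angle)
= 3 * 9.81 * 3.0 * cos(69 deg)
= 3 * 9.81 * 3.0 * 0.3584
= 31.6403 Nm


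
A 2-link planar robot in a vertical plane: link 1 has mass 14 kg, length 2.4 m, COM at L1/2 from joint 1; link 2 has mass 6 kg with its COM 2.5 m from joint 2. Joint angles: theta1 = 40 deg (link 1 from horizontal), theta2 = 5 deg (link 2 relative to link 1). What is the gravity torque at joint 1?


Horizontal distance from joint 1 to link-1 COM:
  x_c1 = (L1/2)*cos(t1) = 1.2 * 0.766 = 0.9193 m
Horizontal distance from joint 1 to link-2 COM:
  x_c2 = L1*cos(t1) + Lc2*cos(t1+t2)
       = 2.4*0.766 + 2.5*0.7071 = 3.6063 m
tau1 = m1*g*x_c1 + m2*g*x_c2
     = 14*9.81*0.9193 + 6*9.81*3.6063
     = 126.2503 + 212.2653
     = 338.5155 Nm


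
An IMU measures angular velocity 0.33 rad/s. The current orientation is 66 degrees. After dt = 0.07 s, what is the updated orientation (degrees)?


delta_theta = w * dt = 0.33 * 0.07 = 0.0231 rad
= 1.3235 deg
theta_new = 66 + 1.3235 = 67.3235 deg


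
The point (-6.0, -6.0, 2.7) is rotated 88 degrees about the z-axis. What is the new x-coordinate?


Rotation about z-axis: x' = x*cos(theta) - y*sin(theta)
= -6.0 * 0.0349 - -6.0 * 0.9994
= 5.7869


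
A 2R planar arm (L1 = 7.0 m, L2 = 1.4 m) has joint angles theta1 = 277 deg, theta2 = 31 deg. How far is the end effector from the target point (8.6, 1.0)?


End effector via forward kinematics:
x = L1*cos(t1) + L2*cos(t1+t2) = 1.715
y = L1*sin(t1) + L2*sin(t1+t2) = -8.051
Distance to target:
d = sqrt((8.6 - 1.715)^2 + (1.0 - -8.051)^2)
= sqrt(47.4031 + 81.9213)
= 11.3721 m


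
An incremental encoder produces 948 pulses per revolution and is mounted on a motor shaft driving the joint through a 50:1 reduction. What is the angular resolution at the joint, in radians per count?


counts per rev = 948
effective counts at joint = 948 * 50 = 47400
resolution = 2*pi / 47400
= 1.3256e-04 rad/count


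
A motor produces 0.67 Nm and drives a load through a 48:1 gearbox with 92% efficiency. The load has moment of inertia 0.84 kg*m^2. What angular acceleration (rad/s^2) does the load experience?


tau_out = tau_motor * N * eta
= 0.67 * 48 * 0.92 = 29.5872 Nm
alpha = tau_out / I = 29.5872 / 0.84
= 35.2229 rad/s^2


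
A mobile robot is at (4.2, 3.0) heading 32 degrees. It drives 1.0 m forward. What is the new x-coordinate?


x_new = x0 + d*cos(theta)
= 4.2 + 1.0*cos(32)
= 4.2 + 0.848
= 5.048


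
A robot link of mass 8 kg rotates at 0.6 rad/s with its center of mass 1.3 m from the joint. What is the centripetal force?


F = m * omega^2 * r
= 8 * 0.6^2 * 1.3
= 8 * 0.36 * 1.3
= 3.744 N


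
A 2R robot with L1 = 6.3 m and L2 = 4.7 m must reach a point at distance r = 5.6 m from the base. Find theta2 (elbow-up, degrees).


cos(theta2) = (r^2 - L1^2 - L2^2) / (2*L1*L2)
cos(theta2) = (31.36 - 39.69 - 22.09) / 59.22
cos(theta2) = -0.513678
theta2 = 120.9091 degrees


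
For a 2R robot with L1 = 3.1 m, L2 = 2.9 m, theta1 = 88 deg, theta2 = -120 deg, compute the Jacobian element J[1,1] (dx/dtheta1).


J[1,1] = -L1*sin(t1) - L2*sin(t1+t2)
= -3.1*sin(88) - 2.9*sin(-32)
= -1.5613


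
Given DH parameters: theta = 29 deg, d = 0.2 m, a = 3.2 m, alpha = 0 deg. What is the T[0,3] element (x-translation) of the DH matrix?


T[0,3] = a * cos(theta)
= 3.2 * cos(29 deg)
= 3.2 * 0.8746
= 2.7988


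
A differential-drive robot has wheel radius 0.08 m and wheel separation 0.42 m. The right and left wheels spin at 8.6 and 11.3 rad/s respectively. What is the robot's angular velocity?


vR = r*wR = 0.08*8.6 = 0.688 m/s
vL = r*wL = 0.08*11.3 = 0.904 m/s
v = (vR+vL)/2 = 0.796 m/s
omega = (vR-vL)/L = -0.5143 rad/s
angular velocity = -0.5143 rad/s


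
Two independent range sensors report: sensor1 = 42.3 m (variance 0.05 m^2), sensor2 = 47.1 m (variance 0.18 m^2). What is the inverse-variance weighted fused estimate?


w1 = (1/var1) / (1/var1 + 1/var2)
   = 20.0 / (20.0 + 5.5556) = 0.7826
w2 = 1 - w1 = 0.2174
fused = w1*s1 + w2*s2 = 33.1043 + 10.2391
= 43.3435 m


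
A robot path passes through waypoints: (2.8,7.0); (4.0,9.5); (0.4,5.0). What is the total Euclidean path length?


Segment lengths:
  seg1 = sqrt((1.2)^2 + (2.5)^2) = 2.7731
  seg2 = sqrt((-3.6)^2 + (-4.5)^2) = 5.7628
Total = 8.5359


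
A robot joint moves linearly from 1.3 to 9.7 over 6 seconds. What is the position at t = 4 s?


s = t/T = 4/6 = 0.6667
p(t) = p0 + (pf-p0)*s
= 1.3 + (9.7 - 1.3) * 0.6667
= 6.9


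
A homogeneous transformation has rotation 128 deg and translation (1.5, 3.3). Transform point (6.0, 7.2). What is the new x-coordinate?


x' = cos(theta)*px - sin(theta)*py + tx
= -0.6157*6.0 - 0.788*7.2 + 1.5
= -7.8676


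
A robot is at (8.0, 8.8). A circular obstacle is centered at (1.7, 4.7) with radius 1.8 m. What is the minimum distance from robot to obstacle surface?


center_dist = sqrt((8.0-1.7)^2 + (8.8-4.7)^2)
= sqrt(39.69 + 16.81)
= 7.5166
min_dist = center_dist - radius = 7.5166 - 1.8 = 5.7166 m


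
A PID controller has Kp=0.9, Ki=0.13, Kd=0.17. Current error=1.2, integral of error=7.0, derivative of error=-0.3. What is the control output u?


u = Kp*e + Ki*int(e) + Kd*de/dt
= 0.9*1.2 + 0.13*7.0 + 0.17*(-0.3)
= 1.08 + 0.91 + -0.051
= 1.939


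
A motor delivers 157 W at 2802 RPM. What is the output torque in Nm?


omega = 2802 * 2*pi/60 = 293.4248 rad/s
tau = P / omega = 157 / 293.4248
= 0.5351 Nm


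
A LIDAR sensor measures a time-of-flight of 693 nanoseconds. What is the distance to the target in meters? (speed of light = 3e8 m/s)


tof = 693 ns = 6.93e-07 s
dist = c * tof / 2
= 3e8 * 6.93e-07 / 2
= 103.95 m
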